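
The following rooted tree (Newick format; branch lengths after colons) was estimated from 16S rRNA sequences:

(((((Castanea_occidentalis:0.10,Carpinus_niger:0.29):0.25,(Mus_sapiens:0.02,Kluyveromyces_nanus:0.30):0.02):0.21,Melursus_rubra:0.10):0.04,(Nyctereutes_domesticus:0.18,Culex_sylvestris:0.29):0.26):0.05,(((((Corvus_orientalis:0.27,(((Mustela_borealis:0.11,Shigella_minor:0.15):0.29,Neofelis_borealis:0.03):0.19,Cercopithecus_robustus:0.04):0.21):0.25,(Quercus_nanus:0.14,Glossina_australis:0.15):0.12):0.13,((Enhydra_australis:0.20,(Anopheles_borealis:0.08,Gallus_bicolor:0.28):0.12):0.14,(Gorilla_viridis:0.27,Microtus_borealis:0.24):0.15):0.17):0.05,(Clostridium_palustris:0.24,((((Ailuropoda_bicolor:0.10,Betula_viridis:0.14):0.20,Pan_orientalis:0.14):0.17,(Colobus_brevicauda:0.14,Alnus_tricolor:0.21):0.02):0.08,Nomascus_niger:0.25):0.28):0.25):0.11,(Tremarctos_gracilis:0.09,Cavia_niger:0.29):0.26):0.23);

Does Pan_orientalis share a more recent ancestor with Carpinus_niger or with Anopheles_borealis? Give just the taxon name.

Anopheles_borealis

The MRCA of Pan_orientalis and Anopheles_borealis subtends ((((Corvus_orientalis,(((Mustela_borealis,Shigella_minor),Neofelis_borealis),Cercopithecus_robustus)),(Quercus_nanus,Glossina_australis)),((Enhydra_australis,(Anopheles_borealis,Gallus_bicolor)),(Gorilla_viridis,Microtus_borealis))),(Clostridium_palustris,((((Ailuropoda_bicolor,Betula_viridis),Pan_orientalis),(Colobus_brevicauda,Alnus_tricolor)),Nomascus_niger))) (19 taxa).
The MRCA of Pan_orientalis and Carpinus_niger is the root, subtending the entire tree (28 taxa).
The first is nested inside the second, so Pan_orientalis shares a more recent common ancestor with Anopheles_borealis.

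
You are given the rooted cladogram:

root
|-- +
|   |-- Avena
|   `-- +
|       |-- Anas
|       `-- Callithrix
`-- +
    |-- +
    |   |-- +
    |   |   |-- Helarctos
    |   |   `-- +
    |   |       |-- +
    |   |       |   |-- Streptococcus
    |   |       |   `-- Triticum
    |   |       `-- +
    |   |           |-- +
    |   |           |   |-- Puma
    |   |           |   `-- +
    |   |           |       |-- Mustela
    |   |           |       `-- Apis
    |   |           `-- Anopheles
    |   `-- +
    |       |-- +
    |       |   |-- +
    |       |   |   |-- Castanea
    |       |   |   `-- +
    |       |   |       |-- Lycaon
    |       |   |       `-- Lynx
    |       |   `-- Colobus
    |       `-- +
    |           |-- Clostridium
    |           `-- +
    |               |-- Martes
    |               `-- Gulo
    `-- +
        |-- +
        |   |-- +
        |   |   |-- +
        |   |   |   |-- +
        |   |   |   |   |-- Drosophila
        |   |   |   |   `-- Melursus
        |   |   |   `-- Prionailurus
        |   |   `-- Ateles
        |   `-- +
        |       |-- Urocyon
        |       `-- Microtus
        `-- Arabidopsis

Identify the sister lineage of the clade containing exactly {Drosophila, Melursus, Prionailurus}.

Ateles

The clade containing exactly {Drosophila, Melursus, Prionailurus} attaches to the tree at the node subtending (((Drosophila,Melursus),Prionailurus),Ateles).
The other lineage descending from that same node — the sister group — is the single tip Ateles.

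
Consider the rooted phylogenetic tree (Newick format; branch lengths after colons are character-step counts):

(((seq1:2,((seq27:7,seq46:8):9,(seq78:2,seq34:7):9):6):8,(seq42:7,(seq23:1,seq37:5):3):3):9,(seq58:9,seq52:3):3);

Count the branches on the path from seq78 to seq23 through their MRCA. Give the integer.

The MRCA of seq78 and seq23 is the node subtending ((seq1,((seq27,seq46),(seq78,seq34))),(seq42,(seq23,seq37))).
From seq78 up to that node: 4 branches. From seq23 up to the same node: 3 branches. Total: 4 + 3 = 7.

7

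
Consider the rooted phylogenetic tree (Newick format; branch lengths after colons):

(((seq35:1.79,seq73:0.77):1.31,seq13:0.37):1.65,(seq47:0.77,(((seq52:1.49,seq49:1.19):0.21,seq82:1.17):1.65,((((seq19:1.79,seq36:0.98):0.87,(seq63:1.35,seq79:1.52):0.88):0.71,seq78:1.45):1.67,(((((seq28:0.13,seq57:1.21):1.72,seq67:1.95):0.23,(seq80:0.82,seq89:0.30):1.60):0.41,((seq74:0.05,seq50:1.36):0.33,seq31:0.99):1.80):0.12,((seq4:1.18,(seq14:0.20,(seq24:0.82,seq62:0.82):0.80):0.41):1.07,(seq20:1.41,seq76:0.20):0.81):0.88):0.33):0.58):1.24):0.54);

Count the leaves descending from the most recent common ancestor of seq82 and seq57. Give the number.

22

The MRCA of seq82 and seq57 is the node subtending (((seq52,seq49),seq82),((((seq19,seq36),(seq63,seq79)),seq78),(((((seq28,seq57),seq67),(seq80,seq89)),((seq74,seq50),seq31)),((seq4,(seq14,(seq24,seq62))),(seq20,seq76))))).
That clade contains 22 terminal taxa: seq14, seq19, seq20, seq24, seq28, seq31, seq36, seq4, seq49, seq50, seq52, seq57, seq62, seq63, seq67, seq74, seq76, seq78, seq79, seq80, seq82, seq89.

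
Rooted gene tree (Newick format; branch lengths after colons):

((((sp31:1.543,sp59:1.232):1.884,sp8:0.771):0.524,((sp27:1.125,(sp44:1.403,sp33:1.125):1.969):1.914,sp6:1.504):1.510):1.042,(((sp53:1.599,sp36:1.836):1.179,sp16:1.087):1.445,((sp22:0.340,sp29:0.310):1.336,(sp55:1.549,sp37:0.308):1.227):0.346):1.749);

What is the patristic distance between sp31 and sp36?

The path runs sp31 → … → MRCA → … → sp36; the MRCA is the root of the tree.
Branch lengths along that path: 1.543 + 1.884 + 0.524 + 1.042 + 1.749 + 1.445 + 1.179 + 1.836 = 11.202.

11.202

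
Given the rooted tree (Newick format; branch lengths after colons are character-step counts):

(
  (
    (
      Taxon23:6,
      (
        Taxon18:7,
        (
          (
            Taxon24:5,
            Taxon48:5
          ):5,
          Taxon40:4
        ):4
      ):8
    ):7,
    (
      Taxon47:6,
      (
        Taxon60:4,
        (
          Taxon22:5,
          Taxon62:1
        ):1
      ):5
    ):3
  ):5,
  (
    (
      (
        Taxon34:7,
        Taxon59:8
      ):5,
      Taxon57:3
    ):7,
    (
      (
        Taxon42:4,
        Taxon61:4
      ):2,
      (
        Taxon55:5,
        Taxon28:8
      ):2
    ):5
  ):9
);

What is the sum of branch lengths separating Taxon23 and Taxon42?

38

The path runs Taxon23 → … → MRCA → … → Taxon42; the MRCA is the root of the tree.
Branch lengths along that path: 6 + 7 + 5 + 9 + 5 + 2 + 4 = 38.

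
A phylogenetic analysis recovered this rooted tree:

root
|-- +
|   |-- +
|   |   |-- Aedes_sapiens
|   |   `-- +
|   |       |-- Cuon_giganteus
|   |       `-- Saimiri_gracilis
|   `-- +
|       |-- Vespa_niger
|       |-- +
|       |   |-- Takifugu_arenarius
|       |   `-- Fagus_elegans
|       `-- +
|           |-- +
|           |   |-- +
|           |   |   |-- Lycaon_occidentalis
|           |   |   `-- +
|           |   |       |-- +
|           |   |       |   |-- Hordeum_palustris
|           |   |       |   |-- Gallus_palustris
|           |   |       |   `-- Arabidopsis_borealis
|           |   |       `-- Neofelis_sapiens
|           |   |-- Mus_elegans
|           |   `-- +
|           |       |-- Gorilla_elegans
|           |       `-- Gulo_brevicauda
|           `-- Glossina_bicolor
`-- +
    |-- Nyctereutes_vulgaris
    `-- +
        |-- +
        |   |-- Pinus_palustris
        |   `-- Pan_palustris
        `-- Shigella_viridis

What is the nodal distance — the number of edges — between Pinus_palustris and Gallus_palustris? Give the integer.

The MRCA of Pinus_palustris and Gallus_palustris is the root of the tree.
From Pinus_palustris up to that node: 4 branches. From Gallus_palustris up to the same node: 8 branches. Total: 4 + 8 = 12.

12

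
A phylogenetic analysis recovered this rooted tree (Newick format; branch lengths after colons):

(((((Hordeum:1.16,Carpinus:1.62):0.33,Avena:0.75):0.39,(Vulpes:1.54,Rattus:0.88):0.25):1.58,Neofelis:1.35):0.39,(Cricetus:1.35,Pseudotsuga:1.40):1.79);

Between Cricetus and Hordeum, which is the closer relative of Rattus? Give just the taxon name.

Hordeum

The MRCA of Rattus and Hordeum subtends (((Hordeum,Carpinus),Avena),(Vulpes,Rattus)) (5 taxa).
The MRCA of Rattus and Cricetus is the root, subtending the entire tree (8 taxa).
The first is nested inside the second, so Rattus shares a more recent common ancestor with Hordeum.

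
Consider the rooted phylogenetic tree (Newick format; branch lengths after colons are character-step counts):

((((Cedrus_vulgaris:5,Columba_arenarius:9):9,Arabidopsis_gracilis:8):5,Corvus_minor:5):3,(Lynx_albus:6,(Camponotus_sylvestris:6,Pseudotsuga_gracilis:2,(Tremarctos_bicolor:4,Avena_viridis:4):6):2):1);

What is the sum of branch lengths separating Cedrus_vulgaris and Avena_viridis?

The path runs Cedrus_vulgaris → … → MRCA → … → Avena_viridis; the MRCA is the root of the tree.
Branch lengths along that path: 5 + 9 + 5 + 3 + 1 + 2 + 6 + 4 = 35.

35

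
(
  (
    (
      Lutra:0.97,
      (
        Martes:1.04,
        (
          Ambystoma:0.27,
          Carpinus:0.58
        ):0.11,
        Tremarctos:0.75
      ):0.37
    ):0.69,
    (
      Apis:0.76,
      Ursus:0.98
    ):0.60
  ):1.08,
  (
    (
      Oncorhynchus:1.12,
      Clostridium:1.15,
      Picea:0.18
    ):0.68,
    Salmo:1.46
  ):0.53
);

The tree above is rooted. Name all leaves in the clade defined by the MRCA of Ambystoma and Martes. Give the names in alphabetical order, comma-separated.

Ambystoma, Carpinus, Martes, Tremarctos

Tracing Ambystoma: it sits inside (Ambystoma,Carpinus).
Tracing Martes: it sits inside (Martes,(Ambystoma,Carpinus),Tremarctos).
The smallest clade enclosing both is (Martes,(Ambystoma,Carpinus),Tremarctos); the answer is its 4 terminal taxa in alphabetical order.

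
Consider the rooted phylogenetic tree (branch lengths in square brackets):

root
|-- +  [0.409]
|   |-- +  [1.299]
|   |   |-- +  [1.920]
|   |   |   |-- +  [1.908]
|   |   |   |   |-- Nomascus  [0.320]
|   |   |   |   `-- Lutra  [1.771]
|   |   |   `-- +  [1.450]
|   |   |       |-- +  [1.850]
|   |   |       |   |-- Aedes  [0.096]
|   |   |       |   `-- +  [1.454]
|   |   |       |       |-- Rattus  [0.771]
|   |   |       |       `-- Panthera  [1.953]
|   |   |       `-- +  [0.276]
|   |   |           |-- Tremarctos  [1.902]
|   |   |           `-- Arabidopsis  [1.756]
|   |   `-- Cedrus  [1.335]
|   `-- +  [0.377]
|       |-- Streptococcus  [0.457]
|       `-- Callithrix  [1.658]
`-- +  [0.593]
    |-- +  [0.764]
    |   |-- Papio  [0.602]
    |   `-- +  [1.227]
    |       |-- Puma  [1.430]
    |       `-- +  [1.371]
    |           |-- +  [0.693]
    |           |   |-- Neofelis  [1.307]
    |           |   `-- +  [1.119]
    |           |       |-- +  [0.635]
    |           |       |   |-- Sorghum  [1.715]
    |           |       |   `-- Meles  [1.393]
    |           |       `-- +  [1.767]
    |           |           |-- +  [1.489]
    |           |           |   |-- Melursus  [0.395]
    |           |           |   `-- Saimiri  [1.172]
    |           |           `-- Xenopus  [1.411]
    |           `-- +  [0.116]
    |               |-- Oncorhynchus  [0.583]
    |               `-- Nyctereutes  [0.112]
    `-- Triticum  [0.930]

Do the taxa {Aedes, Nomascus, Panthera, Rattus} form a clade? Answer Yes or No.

The MRCA of the listed taxa subtends ((Nomascus,Lutra),((Aedes,(Rattus,Panthera)),(Tremarctos,Arabidopsis))).
That clade also contains Arabidopsis, Lutra, Tremarctos, which are not in the proposed group, so the group is not monophyletic.

No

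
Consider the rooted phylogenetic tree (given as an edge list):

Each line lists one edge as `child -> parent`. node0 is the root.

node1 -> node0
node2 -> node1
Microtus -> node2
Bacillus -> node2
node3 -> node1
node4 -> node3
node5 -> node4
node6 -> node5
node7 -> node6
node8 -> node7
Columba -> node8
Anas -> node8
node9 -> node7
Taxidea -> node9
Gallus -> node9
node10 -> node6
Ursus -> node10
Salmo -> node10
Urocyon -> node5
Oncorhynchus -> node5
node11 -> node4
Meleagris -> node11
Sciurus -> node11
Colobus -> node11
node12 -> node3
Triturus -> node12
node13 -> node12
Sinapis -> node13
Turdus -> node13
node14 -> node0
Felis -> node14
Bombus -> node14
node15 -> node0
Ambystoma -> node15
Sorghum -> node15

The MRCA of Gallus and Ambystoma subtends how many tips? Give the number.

20

The MRCA of Gallus and Ambystoma is the root, so the clade is the entire tree.
That clade contains 20 terminal taxa: Ambystoma, Anas, Bacillus, Bombus, Colobus, Columba, Felis, Gallus, Meleagris, Microtus, Oncorhynchus, Salmo, Sciurus, Sinapis, Sorghum, Taxidea, Triturus, Turdus, Urocyon, Ursus.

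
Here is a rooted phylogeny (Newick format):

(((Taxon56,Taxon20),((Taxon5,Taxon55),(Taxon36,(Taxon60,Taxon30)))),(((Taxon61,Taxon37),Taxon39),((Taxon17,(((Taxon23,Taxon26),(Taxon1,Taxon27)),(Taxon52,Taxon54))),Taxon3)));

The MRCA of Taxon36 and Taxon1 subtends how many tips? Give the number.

The MRCA of Taxon36 and Taxon1 is the root, so the clade is the entire tree.
That clade contains 18 terminal taxa: Taxon1, Taxon17, Taxon20, Taxon23, Taxon26, Taxon27, Taxon3, Taxon30, Taxon36, Taxon37, Taxon39, Taxon5, Taxon52, Taxon54, Taxon55, Taxon56, Taxon60, Taxon61.

18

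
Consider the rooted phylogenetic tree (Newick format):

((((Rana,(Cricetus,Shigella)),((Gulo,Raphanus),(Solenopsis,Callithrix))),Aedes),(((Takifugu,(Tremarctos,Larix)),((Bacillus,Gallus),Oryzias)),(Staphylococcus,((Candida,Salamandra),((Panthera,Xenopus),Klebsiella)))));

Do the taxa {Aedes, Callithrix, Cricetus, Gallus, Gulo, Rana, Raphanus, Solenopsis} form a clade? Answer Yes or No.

The MRCA of the listed taxa is the root, so the smallest clade containing them is the whole tree.
That clade also contains Bacillus, Candida, Klebsiella, Larix, Oryzias, Panthera, Salamandra, Shigella, Staphylococcus, Takifugu, Tremarctos, Xenopus, which are not in the proposed group, so the group is not monophyletic.

No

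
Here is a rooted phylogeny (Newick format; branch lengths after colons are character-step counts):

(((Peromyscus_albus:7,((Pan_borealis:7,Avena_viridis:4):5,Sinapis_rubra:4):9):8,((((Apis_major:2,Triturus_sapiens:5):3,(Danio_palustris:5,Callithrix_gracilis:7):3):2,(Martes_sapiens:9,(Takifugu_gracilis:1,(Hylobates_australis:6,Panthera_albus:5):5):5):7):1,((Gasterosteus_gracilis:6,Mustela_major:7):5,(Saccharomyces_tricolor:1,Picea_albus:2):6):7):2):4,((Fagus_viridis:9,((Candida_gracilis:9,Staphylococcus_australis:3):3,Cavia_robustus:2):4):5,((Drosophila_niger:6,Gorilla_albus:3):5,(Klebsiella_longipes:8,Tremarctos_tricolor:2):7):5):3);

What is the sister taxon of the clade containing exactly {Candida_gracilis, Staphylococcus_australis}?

Cavia_robustus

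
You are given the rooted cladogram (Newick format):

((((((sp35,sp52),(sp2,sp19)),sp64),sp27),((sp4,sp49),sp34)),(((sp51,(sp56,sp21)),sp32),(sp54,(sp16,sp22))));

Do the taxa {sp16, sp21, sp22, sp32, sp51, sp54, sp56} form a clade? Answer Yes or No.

The most recent common ancestor of these taxa subtends (((sp51,(sp56,sp21)),sp32),(sp54,(sp16,sp22))).
That clade has exactly 7 tips — every listed taxon and nothing else — so the group is monophyletic.

Yes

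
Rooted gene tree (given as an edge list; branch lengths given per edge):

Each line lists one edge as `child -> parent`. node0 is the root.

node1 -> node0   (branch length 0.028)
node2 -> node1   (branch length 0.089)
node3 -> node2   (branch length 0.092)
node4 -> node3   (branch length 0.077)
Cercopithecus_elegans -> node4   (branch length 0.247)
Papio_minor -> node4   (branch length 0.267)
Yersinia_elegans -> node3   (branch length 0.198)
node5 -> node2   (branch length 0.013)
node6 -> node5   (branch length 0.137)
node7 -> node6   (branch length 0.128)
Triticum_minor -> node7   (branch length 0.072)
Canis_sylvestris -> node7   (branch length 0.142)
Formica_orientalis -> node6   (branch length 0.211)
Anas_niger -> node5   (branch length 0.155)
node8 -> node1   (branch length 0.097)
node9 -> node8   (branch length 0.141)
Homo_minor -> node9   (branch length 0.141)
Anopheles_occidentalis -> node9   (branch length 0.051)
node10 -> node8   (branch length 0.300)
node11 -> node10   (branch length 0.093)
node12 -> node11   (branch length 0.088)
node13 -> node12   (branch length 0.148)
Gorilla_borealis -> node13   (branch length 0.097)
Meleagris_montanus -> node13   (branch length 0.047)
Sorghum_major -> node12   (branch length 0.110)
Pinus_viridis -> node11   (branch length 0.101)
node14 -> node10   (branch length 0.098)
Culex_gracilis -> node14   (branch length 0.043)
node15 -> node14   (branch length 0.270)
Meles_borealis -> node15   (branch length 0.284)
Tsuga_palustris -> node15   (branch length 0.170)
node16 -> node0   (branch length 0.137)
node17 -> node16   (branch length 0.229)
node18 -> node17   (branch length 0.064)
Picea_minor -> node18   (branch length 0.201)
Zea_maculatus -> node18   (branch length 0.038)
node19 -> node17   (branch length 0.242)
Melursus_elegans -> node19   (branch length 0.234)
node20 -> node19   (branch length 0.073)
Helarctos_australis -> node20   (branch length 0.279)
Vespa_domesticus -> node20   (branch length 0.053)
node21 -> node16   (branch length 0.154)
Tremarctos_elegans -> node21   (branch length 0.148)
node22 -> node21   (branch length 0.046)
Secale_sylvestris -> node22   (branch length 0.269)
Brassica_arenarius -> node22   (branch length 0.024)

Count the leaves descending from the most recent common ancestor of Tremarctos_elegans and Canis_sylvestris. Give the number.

24

The MRCA of Tremarctos_elegans and Canis_sylvestris is the root, so the clade is the entire tree.
That clade contains 24 terminal taxa: Anas_niger, Anopheles_occidentalis, Brassica_arenarius, Canis_sylvestris, Cercopithecus_elegans, Culex_gracilis, Formica_orientalis, Gorilla_borealis, Helarctos_australis, Homo_minor, Meleagris_montanus, Meles_borealis, Melursus_elegans, Papio_minor, Picea_minor, Pinus_viridis, Secale_sylvestris, Sorghum_major, Tremarctos_elegans, Triticum_minor, Tsuga_palustris, Vespa_domesticus, Yersinia_elegans, Zea_maculatus.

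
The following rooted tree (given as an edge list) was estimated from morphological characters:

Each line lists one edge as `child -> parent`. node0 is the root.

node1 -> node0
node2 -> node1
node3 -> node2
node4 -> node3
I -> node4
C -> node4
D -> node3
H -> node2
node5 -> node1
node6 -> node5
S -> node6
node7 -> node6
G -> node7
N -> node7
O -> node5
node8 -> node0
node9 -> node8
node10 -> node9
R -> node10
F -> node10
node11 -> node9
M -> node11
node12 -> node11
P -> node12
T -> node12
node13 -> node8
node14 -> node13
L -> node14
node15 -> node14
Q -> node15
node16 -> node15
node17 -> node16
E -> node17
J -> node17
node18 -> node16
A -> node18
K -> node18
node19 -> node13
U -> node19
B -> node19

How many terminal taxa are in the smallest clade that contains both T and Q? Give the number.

13

The MRCA of T and Q is the node subtending (((R,F),(M,(P,T))),((L,(Q,((E,J),(A,K)))),(U,B))).
That clade contains 13 terminal taxa: A, B, E, F, J, K, L, M, P, Q, R, T, U.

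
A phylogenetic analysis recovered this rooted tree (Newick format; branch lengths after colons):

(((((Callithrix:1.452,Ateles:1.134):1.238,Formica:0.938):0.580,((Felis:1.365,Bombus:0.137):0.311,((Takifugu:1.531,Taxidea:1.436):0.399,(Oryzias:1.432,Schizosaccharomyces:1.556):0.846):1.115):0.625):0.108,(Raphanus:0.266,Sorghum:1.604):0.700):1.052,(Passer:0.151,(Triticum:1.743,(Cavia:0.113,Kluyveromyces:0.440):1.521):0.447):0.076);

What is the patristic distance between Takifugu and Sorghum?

The path runs Takifugu → … → MRCA → … → Sorghum; the MRCA is the node subtending ((((Callithrix,Ateles),Formica),((Felis,Bombus),((Takifugu,Taxidea),(Oryzias,Schizosaccharomyces)))),(Raphanus,Sorghum)).
Branch lengths along that path: 1.531 + 0.399 + 1.115 + 0.625 + 0.108 + 0.700 + 1.604 = 6.082.

6.082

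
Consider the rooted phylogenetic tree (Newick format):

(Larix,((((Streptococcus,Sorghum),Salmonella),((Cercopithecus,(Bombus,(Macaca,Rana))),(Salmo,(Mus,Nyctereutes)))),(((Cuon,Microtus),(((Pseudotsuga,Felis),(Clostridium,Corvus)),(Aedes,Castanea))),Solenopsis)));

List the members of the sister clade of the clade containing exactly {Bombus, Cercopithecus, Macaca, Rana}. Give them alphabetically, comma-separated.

The clade containing exactly {Bombus, Cercopithecus, Macaca, Rana} attaches to the tree at the node subtending ((Cercopithecus,(Bombus,(Macaca,Rana))),(Salmo,(Mus,Nyctereutes))).
The other lineage descending from that same node — the sister group — is (Salmo,(Mus,Nyctereutes)); its 3 tips in alphabetical order are the answer.

Mus, Nyctereutes, Salmo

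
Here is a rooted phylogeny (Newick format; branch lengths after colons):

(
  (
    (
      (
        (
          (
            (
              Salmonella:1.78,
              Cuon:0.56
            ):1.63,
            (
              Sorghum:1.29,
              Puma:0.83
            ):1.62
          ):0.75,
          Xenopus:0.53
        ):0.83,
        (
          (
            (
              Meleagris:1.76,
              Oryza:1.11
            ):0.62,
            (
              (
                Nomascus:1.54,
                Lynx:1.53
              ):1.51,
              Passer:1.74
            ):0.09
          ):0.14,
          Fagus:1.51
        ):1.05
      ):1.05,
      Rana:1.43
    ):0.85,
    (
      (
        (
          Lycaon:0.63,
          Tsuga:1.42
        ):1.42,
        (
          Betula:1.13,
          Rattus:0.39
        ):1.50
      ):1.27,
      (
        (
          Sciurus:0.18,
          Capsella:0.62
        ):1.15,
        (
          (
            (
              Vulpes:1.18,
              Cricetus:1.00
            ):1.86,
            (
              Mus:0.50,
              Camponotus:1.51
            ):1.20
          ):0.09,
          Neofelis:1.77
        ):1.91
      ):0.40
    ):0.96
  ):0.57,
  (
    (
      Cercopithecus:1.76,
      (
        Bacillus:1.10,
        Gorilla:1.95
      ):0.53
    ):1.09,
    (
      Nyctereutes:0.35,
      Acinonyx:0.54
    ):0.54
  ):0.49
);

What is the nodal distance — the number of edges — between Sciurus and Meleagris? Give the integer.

10

The MRCA of Sciurus and Meleagris is the node subtending ((((((Salmonella,Cuon),(Sorghum,Puma)),Xenopus),(((Meleagris,Oryza),((Nomascus,Lynx),Passer)),Fagus)),Rana),(((Lycaon,Tsuga),(Betula,Rattus)),((Sciurus,Capsella),(((Vulpes,Cricetus),(Mus,Camponotus)),Neofelis)))).
From Sciurus up to that node: 4 branches. From Meleagris up to the same node: 6 branches. Total: 4 + 6 = 10.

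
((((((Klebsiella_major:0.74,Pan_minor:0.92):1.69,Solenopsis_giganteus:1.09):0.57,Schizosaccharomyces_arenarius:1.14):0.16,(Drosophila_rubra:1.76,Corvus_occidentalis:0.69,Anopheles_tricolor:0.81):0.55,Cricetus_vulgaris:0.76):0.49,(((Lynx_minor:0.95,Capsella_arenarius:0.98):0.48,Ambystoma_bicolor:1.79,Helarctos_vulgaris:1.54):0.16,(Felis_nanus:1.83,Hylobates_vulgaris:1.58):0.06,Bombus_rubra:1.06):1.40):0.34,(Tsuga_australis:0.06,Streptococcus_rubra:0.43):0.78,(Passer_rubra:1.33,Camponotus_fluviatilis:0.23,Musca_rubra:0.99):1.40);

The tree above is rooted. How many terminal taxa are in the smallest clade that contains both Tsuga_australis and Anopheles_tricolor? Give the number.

20

The MRCA of Tsuga_australis and Anopheles_tricolor is the root, so the clade is the entire tree.
That clade contains 20 terminal taxa: Ambystoma_bicolor, Anopheles_tricolor, Bombus_rubra, Camponotus_fluviatilis, Capsella_arenarius, Corvus_occidentalis, Cricetus_vulgaris, Drosophila_rubra, Felis_nanus, Helarctos_vulgaris, Hylobates_vulgaris, Klebsiella_major, Lynx_minor, Musca_rubra, Pan_minor, Passer_rubra, Schizosaccharomyces_arenarius, Solenopsis_giganteus, Streptococcus_rubra, Tsuga_australis.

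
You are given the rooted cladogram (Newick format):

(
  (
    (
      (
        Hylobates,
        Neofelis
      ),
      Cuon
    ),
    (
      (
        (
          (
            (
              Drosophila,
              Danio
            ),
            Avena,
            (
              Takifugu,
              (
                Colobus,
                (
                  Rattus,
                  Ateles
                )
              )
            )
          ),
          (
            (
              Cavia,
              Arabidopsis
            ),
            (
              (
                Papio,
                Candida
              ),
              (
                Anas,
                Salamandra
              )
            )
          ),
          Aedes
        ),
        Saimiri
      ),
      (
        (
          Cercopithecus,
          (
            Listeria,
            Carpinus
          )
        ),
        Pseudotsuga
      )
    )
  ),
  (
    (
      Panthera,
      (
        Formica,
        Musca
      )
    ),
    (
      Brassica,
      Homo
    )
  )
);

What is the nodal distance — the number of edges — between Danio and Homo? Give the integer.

The MRCA of Danio and Homo is the root of the tree.
From Danio up to that node: 7 branches. From Homo up to the same node: 3 branches. Total: 7 + 3 = 10.

10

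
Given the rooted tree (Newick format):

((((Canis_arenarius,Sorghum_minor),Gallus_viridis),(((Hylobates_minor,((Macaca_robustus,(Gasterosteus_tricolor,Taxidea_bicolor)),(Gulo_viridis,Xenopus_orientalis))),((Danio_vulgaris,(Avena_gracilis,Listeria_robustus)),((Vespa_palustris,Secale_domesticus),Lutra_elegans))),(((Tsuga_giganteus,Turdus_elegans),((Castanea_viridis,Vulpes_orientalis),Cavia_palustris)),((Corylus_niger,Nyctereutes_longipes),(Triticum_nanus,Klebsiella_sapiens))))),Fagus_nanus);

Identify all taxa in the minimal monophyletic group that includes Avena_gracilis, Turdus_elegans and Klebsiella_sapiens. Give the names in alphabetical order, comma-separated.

Tracing Avena_gracilis: it sits inside (Avena_gracilis,Listeria_robustus).
Tracing Turdus_elegans: it sits inside (Tsuga_giganteus,Turdus_elegans).
Tracing Klebsiella_sapiens: it sits inside (Triticum_nanus,Klebsiella_sapiens).
The smallest clade enclosing all 3 is (((Hylobates_minor,((Macaca_robustus,(Gasterosteus_tricolor,Taxidea_bicolor)),(Gulo_viridis,Xenopus_orientalis))),((Danio_vulgaris,(Avena_gracilis,Listeria_robustus)),((Vespa_palustris,Secale_domesticus),Lutra_elegans))),(((Tsuga_giganteus,Turdus_elegans),((Castanea_viridis,Vulpes_orientalis),Cavia_palustris)),((Corylus_niger,Nyctereutes_longipes),(Triticum_nanus,Klebsiella_sapiens)))); the answer is its 21 terminal taxa in alphabetical order.

Avena_gracilis, Castanea_viridis, Cavia_palustris, Corylus_niger, Danio_vulgaris, Gasterosteus_tricolor, Gulo_viridis, Hylobates_minor, Klebsiella_sapiens, Listeria_robustus, Lutra_elegans, Macaca_robustus, Nyctereutes_longipes, Secale_domesticus, Taxidea_bicolor, Triticum_nanus, Tsuga_giganteus, Turdus_elegans, Vespa_palustris, Vulpes_orientalis, Xenopus_orientalis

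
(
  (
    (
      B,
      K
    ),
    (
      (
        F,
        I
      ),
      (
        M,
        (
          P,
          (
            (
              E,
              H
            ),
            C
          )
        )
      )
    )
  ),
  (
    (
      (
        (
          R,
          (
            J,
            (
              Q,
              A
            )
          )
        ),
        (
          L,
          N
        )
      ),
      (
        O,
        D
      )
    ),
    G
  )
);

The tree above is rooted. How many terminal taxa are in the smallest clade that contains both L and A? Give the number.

The MRCA of L and A is the node subtending ((R,(J,(Q,A))),(L,N)).
That clade contains 6 terminal taxa: A, J, L, N, Q, R.

6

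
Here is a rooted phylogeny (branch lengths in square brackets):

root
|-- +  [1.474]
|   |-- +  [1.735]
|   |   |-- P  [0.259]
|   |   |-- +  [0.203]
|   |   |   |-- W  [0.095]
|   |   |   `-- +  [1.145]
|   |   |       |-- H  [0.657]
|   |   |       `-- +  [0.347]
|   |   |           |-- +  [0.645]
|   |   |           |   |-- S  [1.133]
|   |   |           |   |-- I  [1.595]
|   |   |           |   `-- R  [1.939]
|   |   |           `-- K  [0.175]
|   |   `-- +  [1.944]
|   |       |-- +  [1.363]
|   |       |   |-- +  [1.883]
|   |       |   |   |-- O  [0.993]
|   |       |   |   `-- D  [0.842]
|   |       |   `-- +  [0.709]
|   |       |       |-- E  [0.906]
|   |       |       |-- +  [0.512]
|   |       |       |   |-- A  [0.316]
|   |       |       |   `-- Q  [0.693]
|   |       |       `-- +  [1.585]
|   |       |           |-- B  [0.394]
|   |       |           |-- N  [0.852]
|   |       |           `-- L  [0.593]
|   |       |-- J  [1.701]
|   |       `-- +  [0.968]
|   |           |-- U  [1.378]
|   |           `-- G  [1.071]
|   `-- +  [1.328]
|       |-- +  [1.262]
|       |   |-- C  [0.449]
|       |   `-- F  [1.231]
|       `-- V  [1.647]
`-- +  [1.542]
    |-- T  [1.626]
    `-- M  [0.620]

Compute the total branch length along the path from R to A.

The path runs R → … → MRCA → … → A; the MRCA is the node subtending (P,(W,(H,((S,I,R),K))),(((O,D),(E,(A,Q),(B,N,L))),J,(U,G))).
Branch lengths along that path: 1.939 + 0.645 + 0.347 + 1.145 + 0.203 + 1.944 + 1.363 + 0.709 + 0.512 + 0.316 = 9.123.

9.123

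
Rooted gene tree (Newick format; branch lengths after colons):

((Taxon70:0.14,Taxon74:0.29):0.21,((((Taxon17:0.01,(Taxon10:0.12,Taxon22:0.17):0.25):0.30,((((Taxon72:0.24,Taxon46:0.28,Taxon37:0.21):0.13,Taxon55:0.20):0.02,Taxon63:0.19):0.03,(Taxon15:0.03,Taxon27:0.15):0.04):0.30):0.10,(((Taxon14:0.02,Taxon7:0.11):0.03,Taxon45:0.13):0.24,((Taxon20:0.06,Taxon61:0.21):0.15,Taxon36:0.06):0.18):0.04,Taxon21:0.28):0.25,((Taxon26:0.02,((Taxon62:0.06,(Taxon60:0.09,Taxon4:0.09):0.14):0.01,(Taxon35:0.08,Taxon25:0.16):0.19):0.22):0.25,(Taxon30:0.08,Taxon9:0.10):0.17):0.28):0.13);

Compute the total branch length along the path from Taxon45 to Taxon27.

The path runs Taxon45 → … → MRCA → … → Taxon27; the MRCA is the node subtending (((Taxon17,(Taxon10,Taxon22)),((((Taxon72,Taxon46,Taxon37),Taxon55),Taxon63),(Taxon15,Taxon27))),(((Taxon14,Taxon7),Taxon45),((Taxon20,Taxon61),Taxon36)),Taxon21).
Branch lengths along that path: 0.13 + 0.24 + 0.04 + 0.10 + 0.30 + 0.04 + 0.15 = 1.00.

1.00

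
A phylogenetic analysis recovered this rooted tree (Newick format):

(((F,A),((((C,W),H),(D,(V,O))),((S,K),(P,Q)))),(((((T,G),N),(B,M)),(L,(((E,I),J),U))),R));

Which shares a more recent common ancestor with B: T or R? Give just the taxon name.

T

The MRCA of B and T subtends (((T,G),N),(B,M)) (5 taxa).
The MRCA of B and R subtends (((((T,G),N),(B,M)),(L,(((E,I),J),U))),R) (11 taxa).
The first is nested inside the second, so B shares a more recent common ancestor with T.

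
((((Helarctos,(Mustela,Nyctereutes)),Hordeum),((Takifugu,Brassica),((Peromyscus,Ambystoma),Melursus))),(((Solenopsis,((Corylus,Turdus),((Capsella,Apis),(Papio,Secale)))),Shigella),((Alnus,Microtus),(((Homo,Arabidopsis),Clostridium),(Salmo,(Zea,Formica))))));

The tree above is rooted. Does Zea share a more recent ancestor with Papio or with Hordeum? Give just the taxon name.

The MRCA of Zea and Papio subtends (((Solenopsis,((Corylus,Turdus),((Capsella,Apis),(Papio,Secale)))),Shigella),((Alnus,Microtus),(((Homo,Arabidopsis),Clostridium),(Salmo,(Zea,Formica))))) (16 taxa).
The MRCA of Zea and Hordeum is the root, subtending the entire tree (25 taxa).
The first is nested inside the second, so Zea shares a more recent common ancestor with Papio.

Papio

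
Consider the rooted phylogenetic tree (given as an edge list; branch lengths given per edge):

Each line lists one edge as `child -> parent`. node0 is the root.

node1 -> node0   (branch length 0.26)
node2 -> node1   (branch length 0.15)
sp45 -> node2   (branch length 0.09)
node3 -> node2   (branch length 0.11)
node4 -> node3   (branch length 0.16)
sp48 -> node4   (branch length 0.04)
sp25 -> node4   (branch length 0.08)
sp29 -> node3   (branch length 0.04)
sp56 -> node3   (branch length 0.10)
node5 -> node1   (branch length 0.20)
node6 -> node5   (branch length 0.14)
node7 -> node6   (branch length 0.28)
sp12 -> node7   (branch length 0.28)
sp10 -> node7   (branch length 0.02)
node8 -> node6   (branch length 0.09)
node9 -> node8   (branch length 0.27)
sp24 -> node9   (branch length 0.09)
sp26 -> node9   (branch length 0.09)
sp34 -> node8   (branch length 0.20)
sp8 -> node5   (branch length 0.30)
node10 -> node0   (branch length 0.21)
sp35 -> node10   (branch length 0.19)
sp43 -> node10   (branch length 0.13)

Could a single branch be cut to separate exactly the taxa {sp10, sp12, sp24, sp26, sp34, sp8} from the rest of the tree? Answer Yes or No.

Yes

The most recent common ancestor of these taxa subtends (((sp12,sp10),((sp24,sp26),sp34)),sp8).
That clade has exactly 6 tips — every listed taxon and nothing else — so the group is monophyletic.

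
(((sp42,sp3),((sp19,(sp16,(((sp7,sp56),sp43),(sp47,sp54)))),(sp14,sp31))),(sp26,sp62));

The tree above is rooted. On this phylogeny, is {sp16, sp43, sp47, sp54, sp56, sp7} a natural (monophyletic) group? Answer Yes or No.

The most recent common ancestor of these taxa subtends (sp16,(((sp7,sp56),sp43),(sp47,sp54))).
That clade has exactly 6 tips — every listed taxon and nothing else — so the group is monophyletic.

Yes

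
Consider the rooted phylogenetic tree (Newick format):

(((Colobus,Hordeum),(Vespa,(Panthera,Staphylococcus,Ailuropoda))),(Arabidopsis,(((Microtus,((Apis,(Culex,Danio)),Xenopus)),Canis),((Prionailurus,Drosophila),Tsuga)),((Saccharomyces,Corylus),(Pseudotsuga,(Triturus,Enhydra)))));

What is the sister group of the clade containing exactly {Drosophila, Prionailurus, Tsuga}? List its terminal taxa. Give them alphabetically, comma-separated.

The clade containing exactly {Drosophila, Prionailurus, Tsuga} attaches to the tree at the node subtending (((Microtus,((Apis,(Culex,Danio)),Xenopus)),Canis),((Prionailurus,Drosophila),Tsuga)).
The other lineage descending from that same node — the sister group — is ((Microtus,((Apis,(Culex,Danio)),Xenopus)),Canis); its 6 tips in alphabetical order are the answer.

Apis, Canis, Culex, Danio, Microtus, Xenopus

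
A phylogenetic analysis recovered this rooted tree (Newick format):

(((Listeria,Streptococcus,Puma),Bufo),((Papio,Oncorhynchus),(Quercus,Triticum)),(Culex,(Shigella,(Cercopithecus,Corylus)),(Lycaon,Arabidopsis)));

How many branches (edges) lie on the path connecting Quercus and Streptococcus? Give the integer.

The MRCA of Quercus and Streptococcus is the root of the tree.
From Quercus up to that node: 3 branches. From Streptococcus up to the same node: 3 branches. Total: 3 + 3 = 6.

6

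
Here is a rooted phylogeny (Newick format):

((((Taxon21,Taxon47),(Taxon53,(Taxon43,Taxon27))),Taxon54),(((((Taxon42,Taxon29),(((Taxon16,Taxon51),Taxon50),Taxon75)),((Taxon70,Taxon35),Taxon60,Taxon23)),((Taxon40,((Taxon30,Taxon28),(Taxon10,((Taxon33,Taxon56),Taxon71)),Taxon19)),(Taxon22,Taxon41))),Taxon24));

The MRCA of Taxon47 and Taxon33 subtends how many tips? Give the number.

27

The MRCA of Taxon47 and Taxon33 is the root, so the clade is the entire tree.
That clade contains 27 terminal taxa: Taxon10, Taxon16, Taxon19, Taxon21, Taxon22, Taxon23, Taxon24, Taxon27, Taxon28, Taxon29, Taxon30, Taxon33, Taxon35, Taxon40, Taxon41, Taxon42, Taxon43, Taxon47, Taxon50, Taxon51, Taxon53, Taxon54, Taxon56, Taxon60, Taxon70, Taxon71, Taxon75.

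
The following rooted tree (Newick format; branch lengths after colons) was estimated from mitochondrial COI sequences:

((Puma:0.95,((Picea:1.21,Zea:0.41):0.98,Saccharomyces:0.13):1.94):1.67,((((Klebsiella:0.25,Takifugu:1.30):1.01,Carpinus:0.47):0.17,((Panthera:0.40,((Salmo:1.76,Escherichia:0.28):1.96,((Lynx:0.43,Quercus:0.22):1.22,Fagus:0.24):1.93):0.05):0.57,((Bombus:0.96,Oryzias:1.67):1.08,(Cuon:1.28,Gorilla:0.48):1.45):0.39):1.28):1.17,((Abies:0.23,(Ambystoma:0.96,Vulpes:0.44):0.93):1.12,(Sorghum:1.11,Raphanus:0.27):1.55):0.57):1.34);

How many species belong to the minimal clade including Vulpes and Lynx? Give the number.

18

The MRCA of Vulpes and Lynx is the node subtending ((((Klebsiella,Takifugu),Carpinus),((Panthera,((Salmo,Escherichia),((Lynx,Quercus),Fagus))),((Bombus,Oryzias),(Cuon,Gorilla)))),((Abies,(Ambystoma,Vulpes)),(Sorghum,Raphanus))).
That clade contains 18 terminal taxa: Abies, Ambystoma, Bombus, Carpinus, Cuon, Escherichia, Fagus, Gorilla, Klebsiella, Lynx, Oryzias, Panthera, Quercus, Raphanus, Salmo, Sorghum, Takifugu, Vulpes.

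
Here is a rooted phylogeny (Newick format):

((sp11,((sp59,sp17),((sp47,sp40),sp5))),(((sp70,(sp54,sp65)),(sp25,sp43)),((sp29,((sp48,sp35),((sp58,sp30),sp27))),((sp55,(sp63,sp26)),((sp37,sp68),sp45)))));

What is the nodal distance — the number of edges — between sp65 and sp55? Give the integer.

The MRCA of sp65 and sp55 is the node subtending (((sp70,(sp54,sp65)),(sp25,sp43)),((sp29,((sp48,sp35),((sp58,sp30),sp27))),((sp55,(sp63,sp26)),((sp37,sp68),sp45)))).
From sp65 up to that node: 4 branches. From sp55 up to the same node: 4 branches. Total: 4 + 4 = 8.

8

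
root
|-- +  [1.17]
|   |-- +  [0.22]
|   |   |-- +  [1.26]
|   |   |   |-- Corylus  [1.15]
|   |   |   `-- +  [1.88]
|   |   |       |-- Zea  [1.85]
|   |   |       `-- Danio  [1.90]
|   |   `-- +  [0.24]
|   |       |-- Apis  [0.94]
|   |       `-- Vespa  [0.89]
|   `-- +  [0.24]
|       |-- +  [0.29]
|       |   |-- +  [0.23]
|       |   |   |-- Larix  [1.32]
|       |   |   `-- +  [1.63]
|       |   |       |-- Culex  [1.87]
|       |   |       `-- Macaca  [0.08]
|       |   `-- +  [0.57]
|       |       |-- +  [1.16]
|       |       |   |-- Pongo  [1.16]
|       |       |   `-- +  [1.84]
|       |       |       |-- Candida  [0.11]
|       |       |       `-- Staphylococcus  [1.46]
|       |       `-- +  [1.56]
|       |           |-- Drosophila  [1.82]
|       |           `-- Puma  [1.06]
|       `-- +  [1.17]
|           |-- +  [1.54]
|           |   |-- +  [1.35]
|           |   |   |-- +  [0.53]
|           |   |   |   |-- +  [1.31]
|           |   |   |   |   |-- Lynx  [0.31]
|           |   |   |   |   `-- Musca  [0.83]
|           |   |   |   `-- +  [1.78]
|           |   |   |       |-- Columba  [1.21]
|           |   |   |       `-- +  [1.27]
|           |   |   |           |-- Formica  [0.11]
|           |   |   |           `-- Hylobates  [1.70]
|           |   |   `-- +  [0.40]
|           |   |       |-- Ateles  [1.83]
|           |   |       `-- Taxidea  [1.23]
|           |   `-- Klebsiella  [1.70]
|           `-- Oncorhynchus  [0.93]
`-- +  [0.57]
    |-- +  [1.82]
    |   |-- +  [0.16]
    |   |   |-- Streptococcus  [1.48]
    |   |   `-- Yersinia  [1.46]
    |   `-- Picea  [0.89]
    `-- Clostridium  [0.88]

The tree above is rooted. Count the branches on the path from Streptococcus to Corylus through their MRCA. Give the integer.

The MRCA of Streptococcus and Corylus is the root of the tree.
From Streptococcus up to that node: 4 branches. From Corylus up to the same node: 4 branches. Total: 4 + 4 = 8.

8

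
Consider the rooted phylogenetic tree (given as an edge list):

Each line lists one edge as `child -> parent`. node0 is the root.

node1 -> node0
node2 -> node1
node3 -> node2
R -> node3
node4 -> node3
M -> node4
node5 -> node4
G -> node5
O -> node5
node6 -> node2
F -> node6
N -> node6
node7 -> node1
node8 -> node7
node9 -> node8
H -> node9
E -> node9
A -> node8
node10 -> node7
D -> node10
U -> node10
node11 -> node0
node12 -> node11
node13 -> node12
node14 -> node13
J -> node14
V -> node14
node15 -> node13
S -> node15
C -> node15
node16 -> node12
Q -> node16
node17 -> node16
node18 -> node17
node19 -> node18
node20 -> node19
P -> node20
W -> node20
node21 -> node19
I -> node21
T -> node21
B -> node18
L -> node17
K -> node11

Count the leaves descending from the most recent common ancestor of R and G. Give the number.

The MRCA of R and G is the node subtending (R,(M,(G,O))).
That clade contains 4 terminal taxa: G, M, O, R.

4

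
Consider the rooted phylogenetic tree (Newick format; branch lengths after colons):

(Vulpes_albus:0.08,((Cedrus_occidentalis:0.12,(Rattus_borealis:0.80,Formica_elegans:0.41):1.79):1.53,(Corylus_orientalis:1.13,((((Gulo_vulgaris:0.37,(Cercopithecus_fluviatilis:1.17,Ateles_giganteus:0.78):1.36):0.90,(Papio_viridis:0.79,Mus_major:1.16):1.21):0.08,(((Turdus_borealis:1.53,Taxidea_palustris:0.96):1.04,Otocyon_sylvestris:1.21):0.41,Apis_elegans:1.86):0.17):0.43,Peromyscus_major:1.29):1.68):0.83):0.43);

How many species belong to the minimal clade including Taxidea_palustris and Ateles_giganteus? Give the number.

9

The MRCA of Taxidea_palustris and Ateles_giganteus is the node subtending (((Gulo_vulgaris,(Cercopithecus_fluviatilis,Ateles_giganteus)),(Papio_viridis,Mus_major)),(((Turdus_borealis,Taxidea_palustris),Otocyon_sylvestris),Apis_elegans)).
That clade contains 9 terminal taxa: Apis_elegans, Ateles_giganteus, Cercopithecus_fluviatilis, Gulo_vulgaris, Mus_major, Otocyon_sylvestris, Papio_viridis, Taxidea_palustris, Turdus_borealis.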